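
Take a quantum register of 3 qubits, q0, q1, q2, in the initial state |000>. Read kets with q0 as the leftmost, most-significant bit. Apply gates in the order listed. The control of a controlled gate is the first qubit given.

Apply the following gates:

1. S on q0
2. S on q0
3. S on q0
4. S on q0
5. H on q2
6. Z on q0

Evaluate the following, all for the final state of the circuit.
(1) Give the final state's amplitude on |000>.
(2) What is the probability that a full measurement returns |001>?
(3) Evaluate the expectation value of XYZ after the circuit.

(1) The final state's coefficient on |000> equals sqrt(2)/2.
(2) Outcome |001> occurs with probability 1/2.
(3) The observable XYZ averages to 0.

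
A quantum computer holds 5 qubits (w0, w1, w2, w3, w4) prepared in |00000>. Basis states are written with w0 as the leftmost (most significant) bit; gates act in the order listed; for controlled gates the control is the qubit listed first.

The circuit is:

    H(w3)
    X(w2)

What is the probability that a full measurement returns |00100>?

A full measurement returns |00100> with probability 1/2.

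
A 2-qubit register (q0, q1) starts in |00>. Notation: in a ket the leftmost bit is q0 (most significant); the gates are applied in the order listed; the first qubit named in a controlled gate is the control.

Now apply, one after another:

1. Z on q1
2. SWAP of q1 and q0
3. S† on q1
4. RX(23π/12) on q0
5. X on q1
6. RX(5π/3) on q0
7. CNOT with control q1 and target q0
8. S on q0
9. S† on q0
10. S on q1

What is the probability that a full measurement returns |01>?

The probability of measuring |01> is -sqrt(6)/8 + sqrt(2)/8 + 1/2.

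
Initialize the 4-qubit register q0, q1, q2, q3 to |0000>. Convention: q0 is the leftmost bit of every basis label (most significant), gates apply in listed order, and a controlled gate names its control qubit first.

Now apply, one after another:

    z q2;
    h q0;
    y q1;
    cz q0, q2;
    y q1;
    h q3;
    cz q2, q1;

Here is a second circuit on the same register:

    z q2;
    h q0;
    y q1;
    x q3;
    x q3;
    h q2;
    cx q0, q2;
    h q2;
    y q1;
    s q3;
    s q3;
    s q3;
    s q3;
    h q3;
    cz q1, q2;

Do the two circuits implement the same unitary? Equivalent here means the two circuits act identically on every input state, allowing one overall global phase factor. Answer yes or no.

Yes — the two circuits implement the same unitary up to a global phase.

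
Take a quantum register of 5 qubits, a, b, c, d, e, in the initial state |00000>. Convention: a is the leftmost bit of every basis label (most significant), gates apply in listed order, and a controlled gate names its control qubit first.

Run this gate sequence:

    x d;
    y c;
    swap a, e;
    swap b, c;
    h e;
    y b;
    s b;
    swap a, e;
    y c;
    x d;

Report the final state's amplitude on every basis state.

The final amplitudes are sqrt(2)*I/2 on |00100>, sqrt(2)*I/2 on |10100>, and 0 on every other basis state.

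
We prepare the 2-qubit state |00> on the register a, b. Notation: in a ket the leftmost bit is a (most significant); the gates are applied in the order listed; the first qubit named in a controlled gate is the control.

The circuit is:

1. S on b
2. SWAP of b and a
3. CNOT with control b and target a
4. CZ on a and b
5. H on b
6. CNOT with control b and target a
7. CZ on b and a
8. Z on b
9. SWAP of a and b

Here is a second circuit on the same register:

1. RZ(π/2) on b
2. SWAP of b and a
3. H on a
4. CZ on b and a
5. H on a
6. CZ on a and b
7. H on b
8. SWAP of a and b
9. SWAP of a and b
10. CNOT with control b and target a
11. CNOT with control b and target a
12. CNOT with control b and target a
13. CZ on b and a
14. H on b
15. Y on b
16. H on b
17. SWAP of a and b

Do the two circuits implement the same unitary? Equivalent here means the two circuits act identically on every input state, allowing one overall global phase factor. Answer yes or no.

No: there is an input state on which the two circuits produce genuinely different outputs (not merely differing by a phase).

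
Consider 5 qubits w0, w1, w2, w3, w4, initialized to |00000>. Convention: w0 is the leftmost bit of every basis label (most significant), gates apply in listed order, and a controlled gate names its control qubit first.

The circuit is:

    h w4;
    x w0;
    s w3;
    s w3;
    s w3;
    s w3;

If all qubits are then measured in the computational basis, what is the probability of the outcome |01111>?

The probability of measuring |01111> is 0. Key observation: gates 3-6 undo each other exactly, leaving only the rest of the circuit to track.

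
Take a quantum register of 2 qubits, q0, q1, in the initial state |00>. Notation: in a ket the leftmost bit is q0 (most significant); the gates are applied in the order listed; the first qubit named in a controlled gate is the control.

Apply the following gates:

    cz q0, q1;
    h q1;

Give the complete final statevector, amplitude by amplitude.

The final amplitudes are sqrt(2)/2 on |00>, sqrt(2)/2 on |01>, 0 on |10>, 0 on |11>.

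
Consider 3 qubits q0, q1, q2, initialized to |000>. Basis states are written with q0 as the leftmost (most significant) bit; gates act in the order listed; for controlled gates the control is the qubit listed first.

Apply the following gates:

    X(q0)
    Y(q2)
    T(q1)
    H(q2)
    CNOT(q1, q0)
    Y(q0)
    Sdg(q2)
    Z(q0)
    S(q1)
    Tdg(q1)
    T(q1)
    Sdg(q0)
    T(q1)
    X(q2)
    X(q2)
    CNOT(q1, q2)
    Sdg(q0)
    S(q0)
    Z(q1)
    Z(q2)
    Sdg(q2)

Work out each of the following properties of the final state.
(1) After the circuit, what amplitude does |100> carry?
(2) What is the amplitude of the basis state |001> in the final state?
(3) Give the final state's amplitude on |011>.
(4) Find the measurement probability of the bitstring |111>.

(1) The final state's coefficient on |100> equals 0.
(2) The final state's coefficient on |001> equals -sqrt(2)/2.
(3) The amplitude on |011> is 0.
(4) Outcome |111> occurs with probability 0.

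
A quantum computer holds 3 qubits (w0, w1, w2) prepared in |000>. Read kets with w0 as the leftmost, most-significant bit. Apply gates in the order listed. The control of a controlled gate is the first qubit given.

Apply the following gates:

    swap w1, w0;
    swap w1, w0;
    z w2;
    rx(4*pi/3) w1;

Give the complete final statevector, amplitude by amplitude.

After the circuit, the state carries amplitude -1/2 on |000>, -sqrt(3)*I/2 on |010>, and 0 on every other basis state. Key observation: the block from step 1 through step 2 cancels to the identity and can be dropped.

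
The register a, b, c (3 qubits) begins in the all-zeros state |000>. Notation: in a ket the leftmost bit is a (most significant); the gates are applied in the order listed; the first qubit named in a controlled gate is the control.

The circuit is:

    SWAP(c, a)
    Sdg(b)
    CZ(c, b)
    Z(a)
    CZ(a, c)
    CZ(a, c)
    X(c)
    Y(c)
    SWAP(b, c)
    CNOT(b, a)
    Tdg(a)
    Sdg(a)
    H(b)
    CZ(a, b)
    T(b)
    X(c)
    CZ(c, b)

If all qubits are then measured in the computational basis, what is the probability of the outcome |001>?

The probability of measuring |001> is 1/2. Key observation: gates 5-6 undo each other exactly, leaving only the rest of the circuit to track.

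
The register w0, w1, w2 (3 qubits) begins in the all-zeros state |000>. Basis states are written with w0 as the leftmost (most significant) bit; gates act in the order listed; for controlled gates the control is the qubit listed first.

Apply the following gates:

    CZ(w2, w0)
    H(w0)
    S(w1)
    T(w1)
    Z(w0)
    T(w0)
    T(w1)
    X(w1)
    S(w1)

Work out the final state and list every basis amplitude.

The final amplitudes are sqrt(2)*I/2 on |010>, -sqrt(2)*exp(3*I*pi/4)/2 on |110>, and 0 on every other basis state.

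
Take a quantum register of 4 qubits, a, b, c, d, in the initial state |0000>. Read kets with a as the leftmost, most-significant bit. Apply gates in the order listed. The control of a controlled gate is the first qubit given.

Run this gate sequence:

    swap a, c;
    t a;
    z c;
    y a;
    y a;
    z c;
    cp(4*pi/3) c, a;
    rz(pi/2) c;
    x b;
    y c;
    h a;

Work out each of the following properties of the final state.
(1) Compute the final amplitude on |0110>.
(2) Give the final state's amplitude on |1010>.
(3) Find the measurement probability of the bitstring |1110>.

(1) |0110> carries amplitude sqrt(2)*exp(I*pi/4)/2 in the final state. Key observation: the block from step 3 through step 6 cancels to the identity and can be dropped.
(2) The amplitude on |1010> is 0.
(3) The probability of measuring |1110> is 1/2.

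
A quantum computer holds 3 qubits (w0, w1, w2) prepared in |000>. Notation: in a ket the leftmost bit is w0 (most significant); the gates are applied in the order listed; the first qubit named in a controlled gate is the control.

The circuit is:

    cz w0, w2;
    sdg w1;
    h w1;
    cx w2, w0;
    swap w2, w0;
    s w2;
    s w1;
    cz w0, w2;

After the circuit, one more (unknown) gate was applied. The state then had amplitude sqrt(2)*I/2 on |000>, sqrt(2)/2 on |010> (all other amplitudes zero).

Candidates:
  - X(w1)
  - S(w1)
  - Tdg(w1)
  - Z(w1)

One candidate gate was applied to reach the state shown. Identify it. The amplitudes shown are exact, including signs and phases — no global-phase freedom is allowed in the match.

The unique candidate consistent with the amplitudes is X(w1).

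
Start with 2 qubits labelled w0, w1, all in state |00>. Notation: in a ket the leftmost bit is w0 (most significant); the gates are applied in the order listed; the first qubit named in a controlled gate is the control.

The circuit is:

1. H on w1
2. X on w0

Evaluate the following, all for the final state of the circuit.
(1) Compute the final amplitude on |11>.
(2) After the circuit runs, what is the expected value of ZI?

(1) |11> carries amplitude sqrt(2)/2 in the final state.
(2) The observable ZI averages to -1.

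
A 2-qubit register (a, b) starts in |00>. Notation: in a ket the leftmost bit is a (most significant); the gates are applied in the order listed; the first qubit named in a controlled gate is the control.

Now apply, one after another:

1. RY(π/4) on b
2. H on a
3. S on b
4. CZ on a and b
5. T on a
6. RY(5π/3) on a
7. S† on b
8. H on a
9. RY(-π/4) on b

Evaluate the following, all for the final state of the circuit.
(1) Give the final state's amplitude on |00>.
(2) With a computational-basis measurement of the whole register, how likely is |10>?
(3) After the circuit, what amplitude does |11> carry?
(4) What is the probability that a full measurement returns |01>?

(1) The amplitude on |00> is -sqrt(3)/4 + 1/4 - sqrt(6)*exp(I*pi/4)/8 - sqrt(2)*exp(I*pi/4)/8.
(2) A full measurement returns |10> with probability sqrt(3)/16 + 1/4.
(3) |11> carries amplitude (-sqrt(6) + sqrt(2))*exp(I*pi/4)/8 in the final state.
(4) Outcome |01> occurs with probability sqrt(3)/16 + 1/8.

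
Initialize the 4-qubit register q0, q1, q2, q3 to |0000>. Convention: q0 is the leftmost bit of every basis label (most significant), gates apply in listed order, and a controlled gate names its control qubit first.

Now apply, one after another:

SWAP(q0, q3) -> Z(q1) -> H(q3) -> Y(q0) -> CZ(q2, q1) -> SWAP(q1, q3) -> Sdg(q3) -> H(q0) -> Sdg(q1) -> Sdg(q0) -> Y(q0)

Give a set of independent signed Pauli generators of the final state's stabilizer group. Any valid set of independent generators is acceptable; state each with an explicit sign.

The stabilizer group can be generated by +YIII, -IYII, +IIZI, +IIIZ, among other valid generating sets.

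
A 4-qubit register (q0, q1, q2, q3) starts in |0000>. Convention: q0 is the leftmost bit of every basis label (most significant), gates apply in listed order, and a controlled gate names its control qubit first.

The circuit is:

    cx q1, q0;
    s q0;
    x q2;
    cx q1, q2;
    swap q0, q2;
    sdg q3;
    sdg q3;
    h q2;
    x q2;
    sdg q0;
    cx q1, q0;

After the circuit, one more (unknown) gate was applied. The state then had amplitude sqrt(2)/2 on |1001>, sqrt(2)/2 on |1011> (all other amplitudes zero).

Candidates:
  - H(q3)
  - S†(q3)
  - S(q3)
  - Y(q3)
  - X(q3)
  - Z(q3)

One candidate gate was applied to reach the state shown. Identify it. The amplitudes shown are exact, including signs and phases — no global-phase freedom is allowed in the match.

It was Y(q3) that produced the state shown.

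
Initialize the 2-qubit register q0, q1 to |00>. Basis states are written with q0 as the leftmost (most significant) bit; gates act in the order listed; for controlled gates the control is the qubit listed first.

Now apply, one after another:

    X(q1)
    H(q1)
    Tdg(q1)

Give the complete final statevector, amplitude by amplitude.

The final amplitudes are sqrt(2)/2 on |00>, sqrt(2)*exp(3*I*pi/4)/2 on |01>, 0 on |10>, 0 on |11>.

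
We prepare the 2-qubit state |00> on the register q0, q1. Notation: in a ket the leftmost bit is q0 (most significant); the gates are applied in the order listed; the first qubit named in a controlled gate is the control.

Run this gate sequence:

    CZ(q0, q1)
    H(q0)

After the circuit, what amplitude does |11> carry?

|11> carries amplitude 0 in the final state.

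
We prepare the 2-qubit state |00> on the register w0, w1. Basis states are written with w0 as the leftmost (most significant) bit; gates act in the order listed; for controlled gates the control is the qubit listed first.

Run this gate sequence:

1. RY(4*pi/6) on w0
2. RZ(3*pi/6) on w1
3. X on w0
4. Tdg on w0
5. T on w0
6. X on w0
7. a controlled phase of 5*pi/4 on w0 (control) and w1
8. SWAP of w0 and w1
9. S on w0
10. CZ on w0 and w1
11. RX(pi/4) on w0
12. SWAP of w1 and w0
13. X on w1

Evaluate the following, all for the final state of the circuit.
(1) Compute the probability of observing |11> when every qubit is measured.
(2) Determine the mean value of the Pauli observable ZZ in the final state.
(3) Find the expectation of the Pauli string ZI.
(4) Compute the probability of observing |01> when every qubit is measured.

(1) A full measurement returns |11> with probability 3*sqrt(2)/16 + 3/8. Key observation: steps 3-6 multiply out to the identity, so the circuit reduces to the remaining gates.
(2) The expectation value of ZZ is sqrt(2)/4.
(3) The expectation value of ZI is -1/2.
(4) The probability of measuring |01> is sqrt(2)/16 + 1/8.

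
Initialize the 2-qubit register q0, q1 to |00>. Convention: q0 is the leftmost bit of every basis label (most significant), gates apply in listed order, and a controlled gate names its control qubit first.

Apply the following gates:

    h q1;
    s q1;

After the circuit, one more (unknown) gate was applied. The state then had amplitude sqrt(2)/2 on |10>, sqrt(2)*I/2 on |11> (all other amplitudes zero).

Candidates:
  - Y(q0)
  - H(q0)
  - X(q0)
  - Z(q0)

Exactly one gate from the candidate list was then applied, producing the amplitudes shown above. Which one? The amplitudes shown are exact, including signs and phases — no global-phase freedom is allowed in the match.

The applied gate was X(q0).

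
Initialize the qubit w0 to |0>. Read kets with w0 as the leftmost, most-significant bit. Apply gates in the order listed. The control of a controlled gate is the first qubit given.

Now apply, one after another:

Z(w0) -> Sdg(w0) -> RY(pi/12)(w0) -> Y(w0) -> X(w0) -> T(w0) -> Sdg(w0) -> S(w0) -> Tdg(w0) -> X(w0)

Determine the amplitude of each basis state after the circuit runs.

The resulting statevector has amplitude -I*sqrt(sqrt(2) + 2)/4 + I*sqrt(6 - 3*sqrt(2))/4 on |0>, I*sqrt(2 - sqrt(2))/4 + I*sqrt(3*sqrt(2) + 6)/4 on |1>.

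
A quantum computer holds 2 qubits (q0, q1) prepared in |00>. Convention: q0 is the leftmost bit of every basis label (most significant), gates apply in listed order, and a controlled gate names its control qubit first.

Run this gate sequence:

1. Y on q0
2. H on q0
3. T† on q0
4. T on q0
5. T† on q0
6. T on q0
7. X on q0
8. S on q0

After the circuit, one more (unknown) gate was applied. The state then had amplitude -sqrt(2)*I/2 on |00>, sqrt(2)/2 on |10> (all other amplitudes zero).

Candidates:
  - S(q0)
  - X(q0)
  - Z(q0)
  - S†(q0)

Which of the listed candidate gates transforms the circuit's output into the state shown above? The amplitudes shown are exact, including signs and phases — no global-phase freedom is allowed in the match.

The unique candidate consistent with the amplitudes is Z(q0). Key observation: steps 3-6 multiply out to the identity, so the circuit reduces to the remaining gates.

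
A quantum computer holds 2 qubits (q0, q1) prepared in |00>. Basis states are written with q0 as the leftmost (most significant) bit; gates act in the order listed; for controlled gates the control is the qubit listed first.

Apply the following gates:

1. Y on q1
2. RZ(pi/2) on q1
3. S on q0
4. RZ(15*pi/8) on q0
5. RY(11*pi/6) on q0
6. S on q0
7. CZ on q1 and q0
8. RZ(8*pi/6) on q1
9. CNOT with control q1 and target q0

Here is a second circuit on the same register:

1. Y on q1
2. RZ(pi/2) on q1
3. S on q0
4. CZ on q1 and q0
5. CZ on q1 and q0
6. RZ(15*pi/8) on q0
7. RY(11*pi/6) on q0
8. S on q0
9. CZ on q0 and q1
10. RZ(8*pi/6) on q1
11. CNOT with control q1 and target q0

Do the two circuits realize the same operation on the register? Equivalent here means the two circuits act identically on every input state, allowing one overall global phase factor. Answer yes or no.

Yes: on every input state the two circuits agree up to one overall phase factor.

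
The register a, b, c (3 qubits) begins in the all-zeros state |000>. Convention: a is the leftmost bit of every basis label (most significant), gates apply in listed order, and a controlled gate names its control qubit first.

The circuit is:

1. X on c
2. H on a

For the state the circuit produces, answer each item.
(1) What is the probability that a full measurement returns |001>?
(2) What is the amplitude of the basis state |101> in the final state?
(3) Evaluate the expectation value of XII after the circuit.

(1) Outcome |001> occurs with probability 1/2.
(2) The final state's coefficient on |101> equals sqrt(2)/2.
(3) In the final state, XII has expectation 1.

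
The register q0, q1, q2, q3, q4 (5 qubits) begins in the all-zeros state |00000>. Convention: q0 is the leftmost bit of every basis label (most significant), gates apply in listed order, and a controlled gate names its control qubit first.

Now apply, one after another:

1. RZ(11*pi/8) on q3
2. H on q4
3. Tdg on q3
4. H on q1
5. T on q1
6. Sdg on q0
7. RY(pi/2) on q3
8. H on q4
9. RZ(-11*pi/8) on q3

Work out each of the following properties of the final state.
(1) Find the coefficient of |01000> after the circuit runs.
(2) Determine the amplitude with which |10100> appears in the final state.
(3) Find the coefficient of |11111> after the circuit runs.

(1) The amplitude on |01000> is exp(I*pi/4)/2.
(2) |10100> carries amplitude 0 in the final state.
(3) The final state's coefficient on |11111> equals 0.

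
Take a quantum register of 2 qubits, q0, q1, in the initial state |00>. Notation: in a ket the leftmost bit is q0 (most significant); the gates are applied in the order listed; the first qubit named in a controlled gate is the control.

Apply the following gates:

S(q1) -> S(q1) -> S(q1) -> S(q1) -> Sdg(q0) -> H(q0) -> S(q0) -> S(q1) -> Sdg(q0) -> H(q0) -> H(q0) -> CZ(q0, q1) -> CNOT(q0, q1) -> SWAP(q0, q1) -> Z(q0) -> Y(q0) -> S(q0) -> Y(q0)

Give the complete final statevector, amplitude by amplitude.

The final amplitudes are sqrt(2)*I/2 on |00>, 0 on |01>, 0 on |10>, -sqrt(2)/2 on |11>.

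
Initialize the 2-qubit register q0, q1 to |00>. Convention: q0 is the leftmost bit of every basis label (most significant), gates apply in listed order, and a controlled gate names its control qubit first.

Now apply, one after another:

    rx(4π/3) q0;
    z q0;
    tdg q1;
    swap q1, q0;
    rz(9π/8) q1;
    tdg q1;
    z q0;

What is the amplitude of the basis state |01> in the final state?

The amplitude on |01> is sqrt(3)*exp(13*I*pi/16)/2.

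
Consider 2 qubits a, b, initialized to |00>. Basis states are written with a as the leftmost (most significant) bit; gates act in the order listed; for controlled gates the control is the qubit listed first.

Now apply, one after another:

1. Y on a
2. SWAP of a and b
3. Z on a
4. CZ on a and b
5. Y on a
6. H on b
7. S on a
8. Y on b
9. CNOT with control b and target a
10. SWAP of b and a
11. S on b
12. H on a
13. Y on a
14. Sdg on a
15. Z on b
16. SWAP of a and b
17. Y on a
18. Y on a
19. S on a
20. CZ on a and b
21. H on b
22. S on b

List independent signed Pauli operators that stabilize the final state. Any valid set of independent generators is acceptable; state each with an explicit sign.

The stabilizer group can be generated by -XI, -IX, among other valid generating sets.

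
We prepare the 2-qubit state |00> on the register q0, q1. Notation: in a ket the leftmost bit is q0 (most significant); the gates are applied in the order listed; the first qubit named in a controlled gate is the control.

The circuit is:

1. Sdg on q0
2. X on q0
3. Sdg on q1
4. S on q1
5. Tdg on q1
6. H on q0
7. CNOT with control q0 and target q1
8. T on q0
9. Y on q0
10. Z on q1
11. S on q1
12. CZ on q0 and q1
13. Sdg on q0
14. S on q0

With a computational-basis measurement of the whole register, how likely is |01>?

Outcome |01> occurs with probability 1/2.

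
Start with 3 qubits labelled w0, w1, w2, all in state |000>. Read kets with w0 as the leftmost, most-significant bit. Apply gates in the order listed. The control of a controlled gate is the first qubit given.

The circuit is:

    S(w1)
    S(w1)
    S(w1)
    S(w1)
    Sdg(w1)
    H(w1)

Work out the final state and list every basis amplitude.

The resulting statevector has amplitude sqrt(2)/2 on |000>, sqrt(2)/2 on |010>, and 0 on every other basis state. Key observation: the block from step 1 through step 4 cancels to the identity and can be dropped.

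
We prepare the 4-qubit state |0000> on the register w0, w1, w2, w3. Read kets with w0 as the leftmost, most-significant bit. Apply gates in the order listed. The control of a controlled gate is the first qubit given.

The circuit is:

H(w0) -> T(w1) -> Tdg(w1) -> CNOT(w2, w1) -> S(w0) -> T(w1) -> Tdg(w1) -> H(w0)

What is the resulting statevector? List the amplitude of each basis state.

The resulting statevector has amplitude 1/2 + I/2 on |0000>, 1/2 - I/2 on |1000>, and 0 on every other basis state.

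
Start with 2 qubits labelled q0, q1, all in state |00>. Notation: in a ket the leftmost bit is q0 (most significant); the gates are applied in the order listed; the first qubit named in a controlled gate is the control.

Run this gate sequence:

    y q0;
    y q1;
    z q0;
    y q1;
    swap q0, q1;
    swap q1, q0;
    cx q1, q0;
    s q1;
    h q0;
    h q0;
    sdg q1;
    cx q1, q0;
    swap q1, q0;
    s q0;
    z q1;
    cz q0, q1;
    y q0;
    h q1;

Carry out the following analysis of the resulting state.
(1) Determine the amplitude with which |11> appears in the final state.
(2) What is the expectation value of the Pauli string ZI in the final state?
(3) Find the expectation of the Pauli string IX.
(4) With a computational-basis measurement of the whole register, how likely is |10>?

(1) |11> carries amplitude sqrt(2)/2 in the final state. Key observation: gates 6-13 undo each other exactly, leaving only the rest of the circuit to track.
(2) In the final state, ZI has expectation -1.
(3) In the final state, IX has expectation -1.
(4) Outcome |10> occurs with probability 1/2.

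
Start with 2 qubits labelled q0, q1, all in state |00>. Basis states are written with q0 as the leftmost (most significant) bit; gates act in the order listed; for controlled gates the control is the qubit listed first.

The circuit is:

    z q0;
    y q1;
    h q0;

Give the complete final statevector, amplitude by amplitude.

After the circuit, the state carries amplitude 0 on |00>, sqrt(2)*I/2 on |01>, 0 on |10>, sqrt(2)*I/2 on |11>.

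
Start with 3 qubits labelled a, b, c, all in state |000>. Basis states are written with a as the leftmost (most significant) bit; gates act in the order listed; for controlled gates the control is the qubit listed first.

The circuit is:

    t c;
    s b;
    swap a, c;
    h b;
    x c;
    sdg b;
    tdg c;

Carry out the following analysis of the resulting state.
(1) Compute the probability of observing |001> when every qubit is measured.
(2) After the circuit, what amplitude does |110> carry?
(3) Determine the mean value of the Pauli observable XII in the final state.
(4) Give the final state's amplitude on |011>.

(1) Outcome |001> occurs with probability 1/2.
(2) The amplitude on |110> is 0.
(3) The expectation value of XII is 0.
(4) The final state's coefficient on |011> equals -sqrt(2)*exp(I*pi/4)/2.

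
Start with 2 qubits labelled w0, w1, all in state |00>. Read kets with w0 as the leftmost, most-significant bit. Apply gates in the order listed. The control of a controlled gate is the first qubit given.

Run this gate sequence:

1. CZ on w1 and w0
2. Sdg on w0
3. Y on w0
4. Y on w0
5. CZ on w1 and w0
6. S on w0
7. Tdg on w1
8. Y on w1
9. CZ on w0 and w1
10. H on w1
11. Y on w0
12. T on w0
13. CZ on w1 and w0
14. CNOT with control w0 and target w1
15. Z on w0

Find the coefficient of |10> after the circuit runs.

The amplitude on |10> is sqrt(2)*exp(I*pi/4)/2.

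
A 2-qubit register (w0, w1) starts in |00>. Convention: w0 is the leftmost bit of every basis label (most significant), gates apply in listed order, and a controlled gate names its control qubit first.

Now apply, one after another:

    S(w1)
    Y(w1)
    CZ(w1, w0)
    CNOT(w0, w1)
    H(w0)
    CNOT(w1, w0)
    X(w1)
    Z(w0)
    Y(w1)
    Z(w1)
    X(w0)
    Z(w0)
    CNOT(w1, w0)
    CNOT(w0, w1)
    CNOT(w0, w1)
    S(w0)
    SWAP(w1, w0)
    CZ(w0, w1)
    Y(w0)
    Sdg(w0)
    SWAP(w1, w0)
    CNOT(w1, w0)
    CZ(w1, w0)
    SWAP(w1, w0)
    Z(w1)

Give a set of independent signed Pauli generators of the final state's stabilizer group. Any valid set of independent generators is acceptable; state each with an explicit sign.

The final state is stabilized by the group generated by +IY, +ZI; other independent generating sets are equally valid.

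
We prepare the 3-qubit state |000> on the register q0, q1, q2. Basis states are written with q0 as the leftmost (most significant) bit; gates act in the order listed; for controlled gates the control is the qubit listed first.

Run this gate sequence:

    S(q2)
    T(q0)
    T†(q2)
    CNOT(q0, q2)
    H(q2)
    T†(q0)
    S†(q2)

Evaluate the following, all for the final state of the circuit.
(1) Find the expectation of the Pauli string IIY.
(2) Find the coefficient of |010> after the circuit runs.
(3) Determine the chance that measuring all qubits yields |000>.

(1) In the final state, IIY has expectation -1.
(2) |010> carries amplitude 0 in the final state.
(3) A full measurement returns |000> with probability 1/2.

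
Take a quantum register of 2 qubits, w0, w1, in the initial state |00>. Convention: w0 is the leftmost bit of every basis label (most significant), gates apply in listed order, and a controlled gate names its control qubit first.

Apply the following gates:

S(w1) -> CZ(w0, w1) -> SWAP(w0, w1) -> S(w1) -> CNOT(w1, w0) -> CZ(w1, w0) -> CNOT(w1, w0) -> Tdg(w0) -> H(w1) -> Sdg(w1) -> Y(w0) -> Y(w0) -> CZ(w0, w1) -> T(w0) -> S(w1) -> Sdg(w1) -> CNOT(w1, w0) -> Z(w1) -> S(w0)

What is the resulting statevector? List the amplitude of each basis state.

The resulting statevector has amplitude sqrt(2)/2 on |00>, 0 on |01>, 0 on |10>, -sqrt(2)/2 on |11>.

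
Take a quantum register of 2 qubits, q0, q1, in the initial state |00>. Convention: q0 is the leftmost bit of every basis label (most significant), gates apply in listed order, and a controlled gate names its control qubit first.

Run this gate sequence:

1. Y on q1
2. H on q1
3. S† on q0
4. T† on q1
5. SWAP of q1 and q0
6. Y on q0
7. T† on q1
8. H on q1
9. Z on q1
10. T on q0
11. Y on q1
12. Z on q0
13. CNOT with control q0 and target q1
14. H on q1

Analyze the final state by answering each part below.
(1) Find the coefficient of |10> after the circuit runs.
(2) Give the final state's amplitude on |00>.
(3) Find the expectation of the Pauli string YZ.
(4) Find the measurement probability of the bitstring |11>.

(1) The amplitude on |10> is sqrt(2)*exp(3*I*pi/4)/2.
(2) |00> carries amplitude -sqrt(2)*exp(I*pi/4)/2 in the final state.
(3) In the final state, YZ has expectation -1.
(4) Outcome |11> occurs with probability 0.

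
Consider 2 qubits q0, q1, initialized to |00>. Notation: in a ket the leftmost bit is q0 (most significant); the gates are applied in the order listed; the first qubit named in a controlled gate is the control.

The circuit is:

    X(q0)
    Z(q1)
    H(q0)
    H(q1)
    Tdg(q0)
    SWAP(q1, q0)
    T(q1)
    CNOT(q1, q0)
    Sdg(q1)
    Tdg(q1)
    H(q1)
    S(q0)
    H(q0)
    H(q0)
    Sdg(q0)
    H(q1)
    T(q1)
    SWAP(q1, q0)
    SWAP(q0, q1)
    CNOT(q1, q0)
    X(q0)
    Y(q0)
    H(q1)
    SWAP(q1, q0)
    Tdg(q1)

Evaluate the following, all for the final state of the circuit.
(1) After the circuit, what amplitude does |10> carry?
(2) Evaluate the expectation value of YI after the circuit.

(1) The final state's coefficient on |10> equals sqrt(2)*(-1 - I)/4. Key observation: steps 10-17 multiply out to the identity, so the circuit reduces to the remaining gates.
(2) In the final state, YI has expectation -1.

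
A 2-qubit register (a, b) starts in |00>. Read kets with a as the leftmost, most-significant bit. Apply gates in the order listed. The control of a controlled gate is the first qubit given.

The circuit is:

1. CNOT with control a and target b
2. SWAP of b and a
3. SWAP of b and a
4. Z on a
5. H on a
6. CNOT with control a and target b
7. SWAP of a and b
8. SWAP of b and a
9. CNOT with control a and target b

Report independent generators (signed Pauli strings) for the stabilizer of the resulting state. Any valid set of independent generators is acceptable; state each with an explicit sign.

One valid set of independent stabilizer generators is +XI, +IZ (any independent generating set of the same group is equally correct).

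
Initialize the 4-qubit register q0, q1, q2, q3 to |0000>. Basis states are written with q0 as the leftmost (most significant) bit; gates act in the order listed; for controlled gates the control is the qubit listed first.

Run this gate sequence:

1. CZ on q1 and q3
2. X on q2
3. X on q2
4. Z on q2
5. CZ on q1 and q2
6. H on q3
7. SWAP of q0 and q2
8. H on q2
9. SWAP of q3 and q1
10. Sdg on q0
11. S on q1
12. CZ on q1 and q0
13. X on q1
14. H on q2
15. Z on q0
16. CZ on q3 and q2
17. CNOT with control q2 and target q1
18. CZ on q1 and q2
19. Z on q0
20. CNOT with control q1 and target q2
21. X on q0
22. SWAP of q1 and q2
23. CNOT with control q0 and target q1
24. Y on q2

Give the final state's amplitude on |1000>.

The final state's coefficient on |1000> equals -sqrt(2)*I/2.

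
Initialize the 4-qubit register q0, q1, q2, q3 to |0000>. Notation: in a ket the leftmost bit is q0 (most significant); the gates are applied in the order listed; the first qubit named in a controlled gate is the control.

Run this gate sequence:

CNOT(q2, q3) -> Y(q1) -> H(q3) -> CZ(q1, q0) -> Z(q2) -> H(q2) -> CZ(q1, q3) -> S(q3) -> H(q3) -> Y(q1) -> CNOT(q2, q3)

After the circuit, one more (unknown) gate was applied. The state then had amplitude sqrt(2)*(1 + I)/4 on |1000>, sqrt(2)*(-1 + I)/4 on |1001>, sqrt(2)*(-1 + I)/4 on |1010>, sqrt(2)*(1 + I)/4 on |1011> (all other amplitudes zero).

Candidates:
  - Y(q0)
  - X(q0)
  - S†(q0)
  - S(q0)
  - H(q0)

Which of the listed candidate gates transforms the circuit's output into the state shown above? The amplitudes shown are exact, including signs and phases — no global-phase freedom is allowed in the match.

The unique candidate consistent with the amplitudes is Y(q0).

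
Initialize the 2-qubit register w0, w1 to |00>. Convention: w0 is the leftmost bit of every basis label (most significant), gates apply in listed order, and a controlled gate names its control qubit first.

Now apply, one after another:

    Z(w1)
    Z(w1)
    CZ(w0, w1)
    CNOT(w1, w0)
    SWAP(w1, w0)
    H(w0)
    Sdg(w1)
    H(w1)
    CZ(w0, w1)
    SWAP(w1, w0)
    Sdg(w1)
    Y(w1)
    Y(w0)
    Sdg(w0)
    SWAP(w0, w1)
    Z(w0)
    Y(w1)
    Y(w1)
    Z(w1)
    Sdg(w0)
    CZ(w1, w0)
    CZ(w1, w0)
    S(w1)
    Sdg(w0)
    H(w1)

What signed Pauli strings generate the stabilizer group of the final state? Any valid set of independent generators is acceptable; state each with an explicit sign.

One valid set of independent stabilizer generators is -XY, -ZZ (any independent generating set of the same group is equally correct).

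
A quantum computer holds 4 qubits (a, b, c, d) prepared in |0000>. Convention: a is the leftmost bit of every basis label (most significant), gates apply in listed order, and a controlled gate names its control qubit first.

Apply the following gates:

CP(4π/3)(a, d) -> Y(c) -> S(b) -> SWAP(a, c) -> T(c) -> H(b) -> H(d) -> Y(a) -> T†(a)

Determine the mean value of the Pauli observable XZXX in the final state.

The expectation value of XZXX is 0.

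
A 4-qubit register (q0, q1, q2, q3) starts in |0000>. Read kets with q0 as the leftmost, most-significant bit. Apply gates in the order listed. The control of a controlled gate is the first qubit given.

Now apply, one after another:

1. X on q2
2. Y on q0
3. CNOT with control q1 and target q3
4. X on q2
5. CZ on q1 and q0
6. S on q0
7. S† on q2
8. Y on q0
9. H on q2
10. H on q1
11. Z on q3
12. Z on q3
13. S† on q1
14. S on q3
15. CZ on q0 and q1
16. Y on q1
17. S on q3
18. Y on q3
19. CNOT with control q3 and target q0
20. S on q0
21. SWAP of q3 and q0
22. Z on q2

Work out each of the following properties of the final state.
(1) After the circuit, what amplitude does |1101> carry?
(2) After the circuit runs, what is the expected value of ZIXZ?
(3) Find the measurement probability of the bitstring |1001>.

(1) The amplitude on |1101> is 1/2.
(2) The observable ZIXZ averages to -1.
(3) Outcome |1001> occurs with probability 1/4.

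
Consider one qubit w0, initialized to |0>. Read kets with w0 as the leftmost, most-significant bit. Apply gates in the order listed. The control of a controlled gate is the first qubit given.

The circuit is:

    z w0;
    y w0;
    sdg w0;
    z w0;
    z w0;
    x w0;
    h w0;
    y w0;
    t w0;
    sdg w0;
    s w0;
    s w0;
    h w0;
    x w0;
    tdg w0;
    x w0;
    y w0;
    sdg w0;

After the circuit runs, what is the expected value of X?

The expectation value of X is 1/2.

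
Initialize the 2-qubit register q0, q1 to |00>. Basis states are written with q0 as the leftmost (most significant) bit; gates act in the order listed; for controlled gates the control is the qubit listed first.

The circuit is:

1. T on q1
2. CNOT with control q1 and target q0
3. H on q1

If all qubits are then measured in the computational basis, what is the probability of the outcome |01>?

Outcome |01> occurs with probability 1/2.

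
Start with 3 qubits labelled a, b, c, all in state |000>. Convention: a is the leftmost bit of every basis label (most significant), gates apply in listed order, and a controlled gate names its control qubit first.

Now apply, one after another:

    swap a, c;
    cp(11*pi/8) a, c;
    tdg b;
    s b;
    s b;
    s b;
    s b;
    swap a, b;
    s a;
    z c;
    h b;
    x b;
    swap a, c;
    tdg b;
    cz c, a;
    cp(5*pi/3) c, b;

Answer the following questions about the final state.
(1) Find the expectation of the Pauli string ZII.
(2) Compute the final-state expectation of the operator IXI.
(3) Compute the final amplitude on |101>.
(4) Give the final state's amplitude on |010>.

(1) The observable ZII averages to 1.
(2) The observable IXI averages to sqrt(2)/2.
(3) The final state's coefficient on |101> equals 0.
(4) The amplitude on |010> is -sqrt(2)*exp(3*I*pi/4)/2.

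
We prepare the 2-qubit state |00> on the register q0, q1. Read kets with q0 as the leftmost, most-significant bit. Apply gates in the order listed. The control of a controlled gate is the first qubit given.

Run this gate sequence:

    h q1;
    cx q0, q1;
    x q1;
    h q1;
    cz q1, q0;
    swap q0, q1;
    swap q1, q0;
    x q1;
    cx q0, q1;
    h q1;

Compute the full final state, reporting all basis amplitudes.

The final amplitudes are sqrt(2)/2 on |00>, -sqrt(2)/2 on |01>, 0 on |10>, 0 on |11>.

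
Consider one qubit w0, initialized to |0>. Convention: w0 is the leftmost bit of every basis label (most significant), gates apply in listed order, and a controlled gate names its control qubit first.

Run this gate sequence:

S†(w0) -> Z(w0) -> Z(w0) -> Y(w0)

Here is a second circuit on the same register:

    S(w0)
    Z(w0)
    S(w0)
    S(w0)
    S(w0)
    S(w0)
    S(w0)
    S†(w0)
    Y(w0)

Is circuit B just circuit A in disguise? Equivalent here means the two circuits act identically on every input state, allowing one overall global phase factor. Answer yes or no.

Yes, they are equivalent — the unitaries differ by at most a global phase.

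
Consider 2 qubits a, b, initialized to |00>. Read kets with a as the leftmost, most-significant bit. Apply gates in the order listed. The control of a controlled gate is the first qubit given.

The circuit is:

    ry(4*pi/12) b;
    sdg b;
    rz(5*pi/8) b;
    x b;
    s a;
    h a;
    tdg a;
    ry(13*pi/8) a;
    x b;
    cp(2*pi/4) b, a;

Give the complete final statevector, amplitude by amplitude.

The final amplitudes are -sqrt(6)*exp(-9*I*pi/16)*sin(3*pi/16)/4 - sqrt(6)*exp(-5*I*pi/16)*cos(3*pi/16)/4 on |00>, sqrt(2)*I*exp(5*I*pi/16)*cos(3*pi/16)/4 + sqrt(2)*I*exp(I*pi/16)*sin(3*pi/16)/4 on |01>, sqrt(6)*exp(-5*I*pi/16)*sin(3*pi/16)/4 - sqrt(6)*exp(-9*I*pi/16)*cos(3*pi/16)/4 on |10>, -sqrt(2)*exp(I*pi/16)*cos(3*pi/16)/4 + sqrt(2)*exp(5*I*pi/16)*sin(3*pi/16)/4 on |11>.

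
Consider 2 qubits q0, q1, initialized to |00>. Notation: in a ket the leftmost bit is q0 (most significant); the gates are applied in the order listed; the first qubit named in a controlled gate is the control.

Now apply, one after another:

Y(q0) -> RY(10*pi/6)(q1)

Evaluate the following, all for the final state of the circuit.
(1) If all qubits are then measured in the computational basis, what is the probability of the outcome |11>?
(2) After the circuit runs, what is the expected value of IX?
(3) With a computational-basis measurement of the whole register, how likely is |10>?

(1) A full measurement returns |11> with probability 1/4.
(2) The observable IX averages to -sqrt(3)/2.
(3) A full measurement returns |10> with probability 3/4.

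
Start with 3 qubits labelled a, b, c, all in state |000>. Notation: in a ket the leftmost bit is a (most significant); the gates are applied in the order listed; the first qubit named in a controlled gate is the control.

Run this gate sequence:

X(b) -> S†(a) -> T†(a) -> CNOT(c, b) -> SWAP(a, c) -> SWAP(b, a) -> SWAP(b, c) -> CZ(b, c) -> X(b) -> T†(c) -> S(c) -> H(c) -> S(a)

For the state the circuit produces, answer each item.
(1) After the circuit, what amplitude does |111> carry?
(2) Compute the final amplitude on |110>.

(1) The final state's coefficient on |111> equals sqrt(2)*I/2.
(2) The final state's coefficient on |110> equals sqrt(2)*I/2.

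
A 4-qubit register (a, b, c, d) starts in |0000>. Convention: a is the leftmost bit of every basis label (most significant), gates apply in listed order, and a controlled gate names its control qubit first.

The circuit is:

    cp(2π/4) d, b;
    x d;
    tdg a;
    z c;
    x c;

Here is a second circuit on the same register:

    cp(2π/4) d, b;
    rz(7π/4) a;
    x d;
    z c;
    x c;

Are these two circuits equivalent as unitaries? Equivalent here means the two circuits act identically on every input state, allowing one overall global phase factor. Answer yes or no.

Yes, they are equivalent — the unitaries differ by at most a global phase.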